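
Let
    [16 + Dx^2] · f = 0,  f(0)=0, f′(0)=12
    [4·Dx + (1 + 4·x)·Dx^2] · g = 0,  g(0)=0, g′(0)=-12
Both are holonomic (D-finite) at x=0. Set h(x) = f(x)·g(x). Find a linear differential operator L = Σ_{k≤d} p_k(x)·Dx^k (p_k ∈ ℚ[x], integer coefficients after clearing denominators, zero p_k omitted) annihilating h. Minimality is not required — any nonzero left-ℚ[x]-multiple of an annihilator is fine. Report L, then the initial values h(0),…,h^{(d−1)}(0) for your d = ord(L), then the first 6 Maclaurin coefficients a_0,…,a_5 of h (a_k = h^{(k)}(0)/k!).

f: a_k = 0, 12, 0, -32, 0, 128/5, …
g: a_k = 0, -12, 24, -64, 192, -3072/5, …
f·g: L₀ = L_f ⊗_s L_g, ord ≤ 2·2.
L = (-768 + 6144·x + 77824·x^2 + 262144·x^3 + 262144·x^4) + (256 + 5120·x + 24576·x^2 + 32768·x^3)·Dx + (1280·x + 10752·x^2 + 32768·x^3 + 32768·x^4)·Dx^2 + (16 + 320·x + 1536·x^2 + 2048·x^3)·Dx^3 + (3 + 56·x + 368·x^2 + 1024·x^3 + 1024·x^4)·Dx^4  (order 4).
h: a_k = 0, 0, -144, 288, -384, 1536, …
ICs: h(0) = 0, h′(0) = 0, h′′(0) = -288, h′′′(0) = 1728.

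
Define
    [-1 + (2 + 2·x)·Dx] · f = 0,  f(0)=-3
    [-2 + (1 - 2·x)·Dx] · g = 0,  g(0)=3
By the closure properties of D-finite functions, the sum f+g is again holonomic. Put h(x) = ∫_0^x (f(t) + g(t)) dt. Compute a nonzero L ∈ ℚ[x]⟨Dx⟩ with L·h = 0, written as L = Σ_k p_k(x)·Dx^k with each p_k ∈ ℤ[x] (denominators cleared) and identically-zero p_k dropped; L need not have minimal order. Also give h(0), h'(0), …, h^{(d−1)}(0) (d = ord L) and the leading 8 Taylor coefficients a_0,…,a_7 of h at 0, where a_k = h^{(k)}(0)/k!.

L = (6 + 4·x)·Dx + (-11 - 20·x - 12·x^2)·Dx^2 + (2 + 2·x - 8·x^2 - 8·x^3)·Dx^3  (order 3).
h: a_k = 0, 0, 9/4, 33/8, 381/64, 6159/640, 8185/512, 196671/7168, …
ICs: h(0) = 0, h′(0) = 0, h′′(0) = 9/2.

f: a_k = -3, -3/2, 3/8, -3/16, 15/128, -21/256, 63/1024, -99/2048, …
g: a_k = 3, 6, 12, 24, 48, 96, 192, 384, …
Weyl lclm of L_f,L_g ⇒ L₀ (ord ≤ 2).
∫: right-multiply L₀ by Dx.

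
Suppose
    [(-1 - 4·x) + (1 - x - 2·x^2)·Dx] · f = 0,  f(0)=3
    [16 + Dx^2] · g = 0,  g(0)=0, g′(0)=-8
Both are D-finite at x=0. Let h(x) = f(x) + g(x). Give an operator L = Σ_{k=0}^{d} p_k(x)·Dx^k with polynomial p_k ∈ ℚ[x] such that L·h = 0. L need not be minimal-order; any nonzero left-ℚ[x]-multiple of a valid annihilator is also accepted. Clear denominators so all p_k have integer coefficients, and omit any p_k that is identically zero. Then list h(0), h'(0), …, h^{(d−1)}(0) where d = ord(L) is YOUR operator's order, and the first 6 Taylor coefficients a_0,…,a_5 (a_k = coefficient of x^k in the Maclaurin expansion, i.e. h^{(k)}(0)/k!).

L = (368 + 1408·x - 256·x^2 + 512·x^3 + 2560·x^4 + 2048·x^5) + (-176 + 336·x + 384·x^2 - 1024·x^3 - 384·x^4 + 1536·x^5 + 1024·x^6)·Dx + (23 + 88·x - 16·x^2 + 32·x^3 + 160·x^4 + 128·x^5)·Dx^2 + (-11 + 21·x + 24·x^2 - 64·x^3 - 24·x^4 + 96·x^5 + 64·x^6)·Dx^3  (order 3).
h: a_k = 3, -5, 9, 109/3, 33, 689/15, …
ICs: h(0) = 3, h′(0) = -5, h′′(0) = 18.

f: a_k = 3, 3, 9, 15, 33, 63, …
g: a_k = 0, -8, 0, 64/3, 0, -256/15, …
Sum ⇒ L₀ = lclm(L_f,L_g) in ℚ(x)⟨Dx⟩.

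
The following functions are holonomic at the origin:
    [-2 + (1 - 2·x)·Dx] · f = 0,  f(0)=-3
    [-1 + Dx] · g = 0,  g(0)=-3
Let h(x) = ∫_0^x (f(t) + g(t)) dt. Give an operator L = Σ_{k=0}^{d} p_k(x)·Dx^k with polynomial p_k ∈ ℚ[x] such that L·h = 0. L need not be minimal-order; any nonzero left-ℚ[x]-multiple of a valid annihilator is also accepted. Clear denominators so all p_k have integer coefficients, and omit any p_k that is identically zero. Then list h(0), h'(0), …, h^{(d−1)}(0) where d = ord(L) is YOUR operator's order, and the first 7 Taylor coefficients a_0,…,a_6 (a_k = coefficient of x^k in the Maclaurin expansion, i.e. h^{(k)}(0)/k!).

f: a_k = -3, -6, -12, -24, -48, -96, -192, …
g: a_k = -3, -3, -3/2, -1/2, -1/8, -1/40, -1/240, …
h₀=f+g: left-lcm gives L₀, ord ≤ 2.
h=∫h₀ ⇒ L = L₀·Dx.
L = (-6 - 4·x)·Dx + (7 + 4·x - 4·x^2)·Dx^2 + (-1 + 4·x^2)·Dx^3  (order 3).
h: a_k = 0, -6, -9/2, -9/2, -49/8, -77/8, -3841/240, …
ICs: h(0) = 0, h′(0) = -6, h′′(0) = -9.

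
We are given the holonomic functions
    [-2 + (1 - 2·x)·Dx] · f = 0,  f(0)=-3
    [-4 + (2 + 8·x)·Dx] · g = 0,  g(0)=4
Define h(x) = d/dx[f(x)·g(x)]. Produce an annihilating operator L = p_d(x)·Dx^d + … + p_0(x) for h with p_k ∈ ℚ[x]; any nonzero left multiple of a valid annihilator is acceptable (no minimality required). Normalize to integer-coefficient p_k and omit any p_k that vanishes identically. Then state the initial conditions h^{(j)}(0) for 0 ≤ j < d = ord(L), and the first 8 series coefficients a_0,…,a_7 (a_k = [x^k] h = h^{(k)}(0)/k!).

f: a_k = -3, -6, -12, -24, -48, -96, -192, -384, …
g: a_k = 4, 8, -8, 16, -40, 112, -336, 1056, …
h₀=f·g: eliminate ⇒ L₀, order ≤ 1·1.
Derive L from L₀ (diff closure).
L = (3 + 24·x + 12·x^2) + (-1 - 3·x + 6·x^2 + 8·x^3)·Dx  (order 1).
h: a_k = -48, -144, -576, -1056, -4320, -4320, -32256, 8640, …
ICs: h(0) = -48.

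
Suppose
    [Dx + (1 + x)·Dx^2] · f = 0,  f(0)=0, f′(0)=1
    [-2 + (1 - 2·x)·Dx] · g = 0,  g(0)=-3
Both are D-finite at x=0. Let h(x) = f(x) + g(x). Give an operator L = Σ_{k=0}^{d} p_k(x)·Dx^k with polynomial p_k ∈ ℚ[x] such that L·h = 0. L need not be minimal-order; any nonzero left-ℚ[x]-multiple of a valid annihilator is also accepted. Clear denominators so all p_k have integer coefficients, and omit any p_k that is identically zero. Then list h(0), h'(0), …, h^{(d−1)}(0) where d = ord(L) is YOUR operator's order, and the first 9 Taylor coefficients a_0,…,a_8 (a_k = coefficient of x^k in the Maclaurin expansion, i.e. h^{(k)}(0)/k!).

f: a_k = 0, 1, -1/2, 1/3, -1/4, 1/5, -1/6, 1/7, -1/8, …
g: a_k = -3, -6, -12, -24, -48, -96, -192, -384, -768, …
L₀ := lclm(L_f,L_g); ord L₀ ≤ 2+1.
L = (-32 - 8·x)·Dx + (-22 - 56·x - 16·x^2)·Dx^2 + (5 - 3·x - 12·x^2 - 4·x^3)·Dx^3  (order 3).
h: a_k = -3, -5, -25/2, -71/3, -193/4, -479/5, -1153/6, -2687/7, -6145/8, …
ICs: h(0) = -3, h′(0) = -5, h′′(0) = -25.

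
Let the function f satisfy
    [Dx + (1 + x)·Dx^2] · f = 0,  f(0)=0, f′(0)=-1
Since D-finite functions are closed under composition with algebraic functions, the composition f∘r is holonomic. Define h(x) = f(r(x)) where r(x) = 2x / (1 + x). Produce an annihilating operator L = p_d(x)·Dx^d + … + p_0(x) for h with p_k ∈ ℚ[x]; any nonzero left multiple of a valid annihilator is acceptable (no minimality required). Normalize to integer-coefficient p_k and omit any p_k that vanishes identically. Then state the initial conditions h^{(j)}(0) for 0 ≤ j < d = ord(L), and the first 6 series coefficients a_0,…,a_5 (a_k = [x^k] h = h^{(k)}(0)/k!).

f: a_k = 0, -1, 1/2, -1/3, 1/4, -1/5, …
h₀=f(r): pull back L_f along r ⇒ L₀.
L = (4 + 6·x)·Dx + (1 + 4·x + 3·x^2)·Dx^2  (order 2).
h: a_k = 0, -2, 4, -26/3, 20, -242/5, …
ICs: h(0) = 0, h′(0) = -2.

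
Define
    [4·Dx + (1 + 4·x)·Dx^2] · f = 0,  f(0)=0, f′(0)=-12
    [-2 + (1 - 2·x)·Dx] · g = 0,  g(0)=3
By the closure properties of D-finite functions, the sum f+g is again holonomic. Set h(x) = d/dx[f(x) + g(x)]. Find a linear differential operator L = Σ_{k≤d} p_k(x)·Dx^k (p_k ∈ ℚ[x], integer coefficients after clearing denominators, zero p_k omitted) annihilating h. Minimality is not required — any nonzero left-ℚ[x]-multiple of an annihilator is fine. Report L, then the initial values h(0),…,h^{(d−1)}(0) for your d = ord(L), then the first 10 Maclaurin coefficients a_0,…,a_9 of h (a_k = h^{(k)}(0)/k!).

f: a_k = 0, -12, 24, -64, 192, -3072/5, 2048, -49152/7, 24576, -262144/3, …
g: a_k = 3, 6, 12, 24, 48, 96, 192, 384, 768, 1536, …
h₀=f+g: left-lcm gives L₀, ord ≤ 3.
Derive L from L₀ (diff closure).
L = (-28 - 16·x) + (1 - 40·x - 32·x^2)·Dx + (1 + 3·x - 6·x^2 - 8·x^3)·Dx^2  (order 2).
h: a_k = -6, 72, -120, 960, -2592, 13440, -46464, 202752, -772608, 3176448, …
ICs: h(0) = -6, h′(0) = 72.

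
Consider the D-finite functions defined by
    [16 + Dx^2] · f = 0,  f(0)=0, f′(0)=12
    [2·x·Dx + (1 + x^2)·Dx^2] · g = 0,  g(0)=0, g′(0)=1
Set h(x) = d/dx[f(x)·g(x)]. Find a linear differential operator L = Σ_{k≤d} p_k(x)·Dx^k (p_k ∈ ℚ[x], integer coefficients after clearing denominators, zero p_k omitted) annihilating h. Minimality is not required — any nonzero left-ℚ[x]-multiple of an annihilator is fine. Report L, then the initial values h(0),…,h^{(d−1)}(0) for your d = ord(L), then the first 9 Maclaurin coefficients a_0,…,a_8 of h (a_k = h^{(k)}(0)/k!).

L = (32960 + 157056·x^2 + 319424·x^4 + 359424·x^6 + 242688·x^8 + 94208·x^10 + 16384·x^12) + (6752·x + 28736·x^3 + 49120·x^5 + 43520·x^7 + 20480·x^9 + 4096·x^11)·Dx + (3420 + 17320·x^2 + 37356·x^4 + 44272·x^6 + 30848·x^8 + 12032·x^10 + 2048·x^12)·Dx^2 + (422·x + 1796·x^3 + 3070·x^5 + 2720·x^7 + 1280·x^9 + 256·x^11)·Dx^3 + (85 + 469·x^2 + 1087·x^4 + 1363·x^6 + 980·x^8 + 384·x^10 + 64·x^12)·Dx^4  (order 4).
h: a_k = 0, 24, 0, -144, 0, 232, 0, -1056/5, 0, …
ICs: h(0) = 0, h′(0) = 24, h′′(0) = 0, h′′′(0) = -864.

f: a_k = 0, 12, 0, -32, 0, 128/5, 0, -1024/105, 0, …
g: a_k = 0, 1, 0, -1/3, 0, 1/5, 0, -1/7, 0, …
f·g: L₀ = L_f ⊗_s L_g, ord ≤ 2·2.
Derive L from L₀ (diff closure).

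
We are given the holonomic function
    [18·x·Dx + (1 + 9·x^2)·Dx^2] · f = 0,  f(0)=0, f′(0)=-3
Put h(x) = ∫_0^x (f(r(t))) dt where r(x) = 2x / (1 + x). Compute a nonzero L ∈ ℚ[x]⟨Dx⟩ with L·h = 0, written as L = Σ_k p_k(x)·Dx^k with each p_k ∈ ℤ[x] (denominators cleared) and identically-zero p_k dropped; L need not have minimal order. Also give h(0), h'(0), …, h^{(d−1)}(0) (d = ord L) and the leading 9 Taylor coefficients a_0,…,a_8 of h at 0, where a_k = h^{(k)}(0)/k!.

L = (2 + 74·x)·Dx^2 + (1 + 2·x + 37·x^2)·Dx^3  (order 3).
h: a_k = 0, 0, -3, 2, 33/2, -42, -941/5, 7062/7, 62079/28, …
ICs: h(0) = 0, h′(0) = 0, h′′(0) = -6.

f: a_k = 0, -3, 0, 9, 0, -243/5, 0, 2187/7, 0, …
f∘r: x↦r, Dx↦Dx/r' in L_f ⇒ L₀.
Integrate: L := L₀·Dx.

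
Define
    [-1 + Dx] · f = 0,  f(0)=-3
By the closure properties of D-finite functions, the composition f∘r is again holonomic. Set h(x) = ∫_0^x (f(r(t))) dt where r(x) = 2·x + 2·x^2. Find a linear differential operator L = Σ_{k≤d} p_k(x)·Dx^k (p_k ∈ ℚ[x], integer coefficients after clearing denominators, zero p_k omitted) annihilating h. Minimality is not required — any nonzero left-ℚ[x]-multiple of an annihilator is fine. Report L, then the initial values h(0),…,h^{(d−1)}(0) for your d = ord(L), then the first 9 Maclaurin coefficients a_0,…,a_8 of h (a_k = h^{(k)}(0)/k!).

f: a_k = -3, -3, -3/2, -1/2, -1/8, -1/40, -1/240, -1/1680, -1/13440, …
Substitute x→r, Dx→(1/r')Dx; clear ⇒ L₀.
h=∫₀ˣh₀: take L = L₀·Dx.
L = (-2 - 4·x)·Dx + Dx^2  (order 2).
h: a_k = 0, -3, -3, -4, -4, -4, -52/15, -304/105, -232/105, …
ICs: h(0) = 0, h′(0) = -3.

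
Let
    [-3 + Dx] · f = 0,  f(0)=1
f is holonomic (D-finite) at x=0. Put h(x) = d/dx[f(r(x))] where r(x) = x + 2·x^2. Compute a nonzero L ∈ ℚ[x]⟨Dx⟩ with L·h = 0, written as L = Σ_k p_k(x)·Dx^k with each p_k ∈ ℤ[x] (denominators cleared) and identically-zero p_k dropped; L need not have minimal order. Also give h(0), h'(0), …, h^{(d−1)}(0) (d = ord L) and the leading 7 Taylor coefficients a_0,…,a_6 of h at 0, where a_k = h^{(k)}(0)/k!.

f: a_k = 1, 3, 9/2, 9/2, 27/8, 81/40, 81/80, …
Change of var in L_f (x↦r) gives L₀.
Differentiate: ansatz ord ≤ ord L₀ ⇒ L.
L = (7 + 24·x + 48·x^2) + (-1 - 4·x)·Dx  (order 1).
h: a_k = 3, 21, 135/2, 387/2, 3321/8, 33183/40, 112887/80, …
ICs: h(0) = 3.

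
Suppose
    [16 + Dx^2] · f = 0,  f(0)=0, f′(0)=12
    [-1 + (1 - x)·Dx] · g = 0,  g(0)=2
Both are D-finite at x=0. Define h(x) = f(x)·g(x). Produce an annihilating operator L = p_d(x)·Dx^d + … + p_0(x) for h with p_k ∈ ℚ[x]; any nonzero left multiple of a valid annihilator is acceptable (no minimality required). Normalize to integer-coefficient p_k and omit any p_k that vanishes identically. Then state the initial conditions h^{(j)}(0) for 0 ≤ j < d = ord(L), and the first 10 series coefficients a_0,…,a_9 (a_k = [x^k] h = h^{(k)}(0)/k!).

L = (-16 + 16·x) + 2·Dx + (-1 + x)·Dx^2  (order 2).
h: a_k = 0, 24, 24, -40, -40, 56/5, 56/5, -872/105, -872/105, -536/135, …
ICs: h(0) = 0, h′(0) = 24.

f: a_k = 0, 12, 0, -32, 0, 128/5, 0, -1024/105, 0, 2048/945, …
g: a_k = 2, 2, 2, 2, 2, 2, 2, 2, 2, 2, …
Product ⇒ symmetric product L₀, ord ≤ 2.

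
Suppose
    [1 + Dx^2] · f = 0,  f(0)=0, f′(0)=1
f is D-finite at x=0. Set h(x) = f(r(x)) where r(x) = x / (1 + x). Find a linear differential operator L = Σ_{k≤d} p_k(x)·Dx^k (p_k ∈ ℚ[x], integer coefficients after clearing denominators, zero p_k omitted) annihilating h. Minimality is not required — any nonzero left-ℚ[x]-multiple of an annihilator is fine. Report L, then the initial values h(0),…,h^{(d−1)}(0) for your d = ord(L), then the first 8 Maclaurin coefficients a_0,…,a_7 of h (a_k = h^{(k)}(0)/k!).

L = 1 + (2 + 6·x + 6·x^2 + 2·x^3)·Dx + (1 + 4·x + 6·x^2 + 4·x^3 + x^4)·Dx^2  (order 2).
h: a_k = 0, 1, -1, 5/6, -1/2, 1/120, 5/8, -6931/5040, …
ICs: h(0) = 0, h′(0) = 1.

f: a_k = 0, 1, 0, -1/6, 0, 1/120, 0, -1/5040, …
f∘r: x↦r, Dx↦Dx/r' in L_f ⇒ L₀.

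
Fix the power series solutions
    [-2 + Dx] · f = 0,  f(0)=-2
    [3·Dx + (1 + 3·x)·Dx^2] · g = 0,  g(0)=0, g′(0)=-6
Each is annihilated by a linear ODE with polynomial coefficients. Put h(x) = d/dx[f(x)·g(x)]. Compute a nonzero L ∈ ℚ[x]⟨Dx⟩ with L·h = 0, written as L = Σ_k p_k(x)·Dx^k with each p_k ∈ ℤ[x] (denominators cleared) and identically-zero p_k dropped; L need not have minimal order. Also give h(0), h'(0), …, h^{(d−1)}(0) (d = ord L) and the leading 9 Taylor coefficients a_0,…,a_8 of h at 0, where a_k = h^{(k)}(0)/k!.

f: a_k = -2, -4, -4, -8/3, -4/3, -8/15, -8/45, -16/315, -4/315, …
g: a_k = 0, -6, 9, -18, 81/2, -486/5, 243, -4374/7, 6561/4, …
f·g: L₀ = L_f ⊗_s L_g, ord ≤ 1·2.
h=h₀': d/dx-closure on L₀ ⇒ L.
L = (20 - 24·x + 72·x^2) + (-8 + 6·x - 72·x^2)·Dx + (-1 + 3·x + 18·x^2)·Dx^2  (order 2).
h: a_k = 12, 12, 72, -116, 442, -1320, 60772/15, -184748/15, 1307013/35, …
ICs: h(0) = 12, h′(0) = 12.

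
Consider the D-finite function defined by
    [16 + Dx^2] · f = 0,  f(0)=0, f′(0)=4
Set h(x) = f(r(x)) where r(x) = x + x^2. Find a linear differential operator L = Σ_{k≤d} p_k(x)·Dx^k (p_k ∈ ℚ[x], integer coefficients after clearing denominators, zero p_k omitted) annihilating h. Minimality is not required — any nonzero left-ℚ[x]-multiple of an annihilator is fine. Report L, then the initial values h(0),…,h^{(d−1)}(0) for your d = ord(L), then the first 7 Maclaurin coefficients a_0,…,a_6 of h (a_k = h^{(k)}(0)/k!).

L = (16 + 96·x + 192·x^2 + 128·x^3) - 2·Dx + (1 + 2·x)·Dx^2  (order 2).
h: a_k = 0, 4, 4, -32/3, -32, -352/15, 32, …
ICs: h(0) = 0, h′(0) = 4.

f: a_k = 0, 4, 0, -32/3, 0, 128/15, 0, …
h₀=f(r): pull back L_f along r ⇒ L₀.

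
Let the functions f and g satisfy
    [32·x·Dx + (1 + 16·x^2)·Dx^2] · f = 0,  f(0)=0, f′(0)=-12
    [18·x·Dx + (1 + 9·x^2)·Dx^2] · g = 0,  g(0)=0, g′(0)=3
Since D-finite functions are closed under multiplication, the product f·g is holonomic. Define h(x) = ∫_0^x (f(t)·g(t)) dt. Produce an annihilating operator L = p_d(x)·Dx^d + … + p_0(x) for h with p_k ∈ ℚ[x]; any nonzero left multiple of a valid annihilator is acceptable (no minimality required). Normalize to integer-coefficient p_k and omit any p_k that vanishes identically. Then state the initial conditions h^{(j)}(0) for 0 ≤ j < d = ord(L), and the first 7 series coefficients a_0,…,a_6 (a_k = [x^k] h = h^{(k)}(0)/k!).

L = (-3456·x - 144000·x^3 - 1327104·x^5 + 4147200·x^7 + 71663616·x^9)·Dx^2 + (-100 - 11532·x^2 - 259200·x^4 - 1161216·x^6 + 14515200·x^8 + 107495424·x^10)·Dx^3 + (-200·x - 7880·x^3 - 86400·x^5 + 194112·x^7 + 8294400·x^9 + 35831808·x^11)·Dx^4 + (-1 - 50·x^2 - 769·x^4 + 110736·x^8 + 1036800·x^10 + 2985984·x^12)·Dx^5  (order 5).
h: a_k = 0, 0, 0, -12, 0, 60, 0, …
ICs: h(0) = 0, h′(0) = 0, h′′(0) = 0, h′′′(0) = -72, h′′′′(0) = 0.

f: a_k = 0, -12, 0, 64, 0, -3072/5, 0, …
g: a_k = 0, 3, 0, -9, 0, 243/5, 0, …
f·g: L₀ = L_f ⊗_s L_g, ord ≤ 2·2.
h=∫₀ˣh₀: take L = L₀·Dx.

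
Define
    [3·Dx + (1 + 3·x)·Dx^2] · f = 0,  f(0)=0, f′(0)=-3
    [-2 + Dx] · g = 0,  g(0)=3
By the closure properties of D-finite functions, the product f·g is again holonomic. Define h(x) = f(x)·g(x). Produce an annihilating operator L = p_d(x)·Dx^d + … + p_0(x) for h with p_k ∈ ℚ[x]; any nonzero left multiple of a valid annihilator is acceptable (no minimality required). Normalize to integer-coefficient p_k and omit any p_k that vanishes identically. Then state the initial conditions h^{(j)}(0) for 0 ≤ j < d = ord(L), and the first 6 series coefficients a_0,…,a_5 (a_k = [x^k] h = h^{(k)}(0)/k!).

L = (-2 + 12·x) + (-1 - 12·x)·Dx + (1 + 3·x)·Dx^2  (order 2).
h: a_k = 0, -9, -9/2, -18, 87/4, -663/10, …
ICs: h(0) = 0, h′(0) = -9.

f: a_k = 0, -3, 9/2, -9, 81/4, -243/5, …
g: a_k = 3, 6, 6, 4, 2, 4/5, …
Sym-product of L_f,L_g gives L₀ (≤ ord 2).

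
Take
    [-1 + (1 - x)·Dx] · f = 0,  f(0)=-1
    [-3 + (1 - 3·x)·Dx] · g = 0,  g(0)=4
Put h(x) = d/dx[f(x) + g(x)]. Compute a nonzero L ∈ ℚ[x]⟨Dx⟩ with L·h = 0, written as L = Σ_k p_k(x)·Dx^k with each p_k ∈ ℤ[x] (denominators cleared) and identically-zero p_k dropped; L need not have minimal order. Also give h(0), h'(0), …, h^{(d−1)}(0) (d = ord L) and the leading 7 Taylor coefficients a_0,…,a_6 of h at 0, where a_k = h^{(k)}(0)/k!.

L = 18 + (-12 + 18·x)·Dx + (1 - 4·x + 3·x^2)·Dx^2  (order 2).
h: a_k = 11, 70, 321, 1292, 4855, 17490, 61229, …
ICs: h(0) = 11, h′(0) = 70.

f: a_k = -1, -1, -1, -1, -1, -1, -1, …
g: a_k = 4, 12, 36, 108, 324, 972, 2916, …
L₀ := lclm(L_f,L_g); ord L₀ ≤ 1+1.
Differentiate: ansatz ord ≤ ord L₀ ⇒ L.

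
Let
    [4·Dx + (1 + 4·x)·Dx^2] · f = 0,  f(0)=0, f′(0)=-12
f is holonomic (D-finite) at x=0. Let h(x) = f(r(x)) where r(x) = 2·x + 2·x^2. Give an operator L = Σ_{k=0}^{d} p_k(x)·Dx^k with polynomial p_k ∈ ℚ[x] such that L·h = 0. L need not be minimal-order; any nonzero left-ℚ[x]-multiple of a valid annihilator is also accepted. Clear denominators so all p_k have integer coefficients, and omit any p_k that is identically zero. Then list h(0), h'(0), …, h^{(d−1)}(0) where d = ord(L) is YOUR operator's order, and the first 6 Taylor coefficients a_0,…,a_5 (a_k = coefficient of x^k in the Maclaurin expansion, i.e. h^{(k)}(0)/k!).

f: a_k = 0, -12, 24, -64, 192, -3072/5, …
h₀=f(r): pull back L_f along r ⇒ L₀.
L = (6 + 16·x + 16·x^2)·Dx + (1 + 10·x + 24·x^2 + 16·x^3)·Dx^2  (order 2).
h: a_k = 0, -24, 72, -320, 1632, -44544/5, …
ICs: h(0) = 0, h′(0) = -24.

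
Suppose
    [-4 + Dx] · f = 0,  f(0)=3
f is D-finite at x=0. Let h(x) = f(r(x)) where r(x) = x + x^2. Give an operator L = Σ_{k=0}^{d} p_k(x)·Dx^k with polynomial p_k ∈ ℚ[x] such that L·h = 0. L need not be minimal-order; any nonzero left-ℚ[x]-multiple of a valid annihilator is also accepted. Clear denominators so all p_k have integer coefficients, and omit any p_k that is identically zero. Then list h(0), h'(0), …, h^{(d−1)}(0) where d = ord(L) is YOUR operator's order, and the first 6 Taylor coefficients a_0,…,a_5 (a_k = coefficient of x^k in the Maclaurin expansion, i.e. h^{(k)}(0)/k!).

L = (-4 - 8·x) + Dx  (order 1).
h: a_k = 3, 12, 36, 80, 152, 1248/5, …
ICs: h(0) = 3.

f: a_k = 3, 12, 24, 32, 32, 128/5, …
Substitute x→r, Dx→(1/r')Dx; clear ⇒ L₀.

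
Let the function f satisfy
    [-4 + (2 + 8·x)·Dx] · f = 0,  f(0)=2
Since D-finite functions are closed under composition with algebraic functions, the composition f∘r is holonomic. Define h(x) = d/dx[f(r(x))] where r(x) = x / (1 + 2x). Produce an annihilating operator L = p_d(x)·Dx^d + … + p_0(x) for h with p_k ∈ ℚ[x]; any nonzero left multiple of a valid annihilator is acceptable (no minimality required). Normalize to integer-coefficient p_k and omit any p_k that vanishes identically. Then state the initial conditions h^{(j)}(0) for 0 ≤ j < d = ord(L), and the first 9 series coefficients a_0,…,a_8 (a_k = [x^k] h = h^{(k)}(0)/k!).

f: a_k = 2, 4, -4, 8, -20, 56, -168, 528, -1716, …
h₀=f(r): pull back L_f along r ⇒ L₀.
Derive L from L₀ (diff closure).
L = (-6 - 24·x) + (-1 - 8·x - 12·x^2)·Dx  (order 1).
h: a_k = 4, -24, 120, -592, 3000, -15696, 84336, -462240, 2570328, …
ICs: h(0) = 4.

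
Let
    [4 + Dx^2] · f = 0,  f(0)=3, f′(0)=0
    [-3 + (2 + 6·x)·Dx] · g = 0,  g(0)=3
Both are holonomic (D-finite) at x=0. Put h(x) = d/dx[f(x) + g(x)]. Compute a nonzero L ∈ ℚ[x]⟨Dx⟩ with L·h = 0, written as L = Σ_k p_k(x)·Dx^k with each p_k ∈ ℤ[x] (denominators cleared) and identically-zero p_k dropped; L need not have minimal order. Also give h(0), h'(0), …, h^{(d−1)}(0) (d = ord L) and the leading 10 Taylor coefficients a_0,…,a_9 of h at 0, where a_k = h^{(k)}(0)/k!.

L = (-1812 - 1152·x - 1728·x^2) + (-344 - 1800·x - 3456·x^2 - 3456·x^3)·Dx + (-453 - 288·x - 432·x^2)·Dx^2 + (-86 - 450·x - 864·x^2 - 864·x^3)·Dx^3  (order 3).
h: a_k = 9/2, -75/4, 243/16, -959/32, 25515/256, -693001/2560, 1515591/2048, -886555199/430080, 379980315/65536, -2034795635401/123863040, …
ICs: h(0) = 9/2, h′(0) = -75/4, h′′(0) = 243/8.

f: a_k = 3, 0, -6, 0, 2, 0, -4/15, 0, 2/105, 0, …
g: a_k = 3, 9/2, -27/8, 81/16, -1215/128, 5103/256, -45927/1024, 216513/2048, -8444007/32768, 42220035/65536, …
L₀ := lclm(L_f,L_g); ord L₀ ≤ 2+1.
h₀' ⇒ L via d/dx closure of L₀.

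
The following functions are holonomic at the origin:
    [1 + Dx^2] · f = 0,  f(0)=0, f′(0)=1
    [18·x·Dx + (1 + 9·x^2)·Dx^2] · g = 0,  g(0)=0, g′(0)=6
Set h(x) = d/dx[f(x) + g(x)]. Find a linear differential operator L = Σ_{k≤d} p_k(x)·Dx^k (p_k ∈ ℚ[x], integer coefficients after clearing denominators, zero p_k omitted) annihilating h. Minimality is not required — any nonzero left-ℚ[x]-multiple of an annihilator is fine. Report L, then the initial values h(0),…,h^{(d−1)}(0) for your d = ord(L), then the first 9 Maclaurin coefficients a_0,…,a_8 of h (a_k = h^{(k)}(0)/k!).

L = (-1926·x + 17820·x^3 + 1458·x^5) + (-17 + 351·x^2 + 4617·x^4 + 729·x^6)·Dx + (-1926·x + 17820·x^3 + 1458·x^5)·Dx^2 + (-17 + 351·x^2 + 4617·x^4 + 729·x^6)·Dx^3  (order 3).
h: a_k = 7, 0, -109/2, 0, 11665/24, 0, -3149281/720, 0, 1587237121/40320, …
ICs: h(0) = 7, h′(0) = 0, h′′(0) = -109.

f: a_k = 0, 1, 0, -1/6, 0, 1/120, 0, -1/5040, 0, …
g: a_k = 0, 6, 0, -18, 0, 486/5, 0, -4374/7, 0, …
L₀ := lclm(L_f,L_g); ord L₀ ≤ 2+2.
h₀' ⇒ L via d/dx closure of L₀.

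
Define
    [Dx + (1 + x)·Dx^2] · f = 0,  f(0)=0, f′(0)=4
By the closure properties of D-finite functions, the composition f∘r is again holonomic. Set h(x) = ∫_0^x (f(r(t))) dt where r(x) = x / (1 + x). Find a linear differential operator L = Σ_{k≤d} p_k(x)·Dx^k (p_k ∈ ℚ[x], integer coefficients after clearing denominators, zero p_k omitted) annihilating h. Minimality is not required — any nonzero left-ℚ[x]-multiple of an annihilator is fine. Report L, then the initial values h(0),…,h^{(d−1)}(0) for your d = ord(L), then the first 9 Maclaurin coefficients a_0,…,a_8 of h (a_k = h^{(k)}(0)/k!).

L = (3 + 4·x)·Dx^2 + (1 + 3·x + 2·x^2)·Dx^3  (order 3).
h: a_k = 0, 0, 2, -2, 7/3, -3, 62/15, -6, 127/14, …
ICs: h(0) = 0, h′(0) = 0, h′′(0) = 4.

f: a_k = 0, 4, -2, 4/3, -1, 4/5, -2/3, 4/7, -1/2, …
Substitute x→r, Dx→(1/r')Dx; clear ⇒ L₀.
Integrate: L := L₀·Dx.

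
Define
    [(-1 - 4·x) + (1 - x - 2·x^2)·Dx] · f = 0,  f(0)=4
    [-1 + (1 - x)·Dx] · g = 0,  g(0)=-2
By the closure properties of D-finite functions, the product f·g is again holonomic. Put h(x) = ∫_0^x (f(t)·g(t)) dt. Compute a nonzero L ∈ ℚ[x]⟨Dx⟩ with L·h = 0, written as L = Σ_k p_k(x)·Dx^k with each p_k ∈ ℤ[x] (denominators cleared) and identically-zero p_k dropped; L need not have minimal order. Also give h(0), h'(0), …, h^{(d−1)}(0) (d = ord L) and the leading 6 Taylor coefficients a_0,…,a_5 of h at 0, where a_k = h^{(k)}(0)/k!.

L = (-2 - 2·x + 6·x^2)·Dx + (1 - 2·x - x^2 + 2·x^3)·Dx^2  (order 2).
h: a_k = 0, -8, -8, -40/3, -20, -168/5, …
ICs: h(0) = 0, h′(0) = -8.

f: a_k = 4, 4, 12, 20, 44, 84, …
g: a_k = -2, -2, -2, -2, -2, -2, …
h₀=f·g: eliminate ⇒ L₀, order ≤ 1·1.
∫: right-multiply L₀ by Dx.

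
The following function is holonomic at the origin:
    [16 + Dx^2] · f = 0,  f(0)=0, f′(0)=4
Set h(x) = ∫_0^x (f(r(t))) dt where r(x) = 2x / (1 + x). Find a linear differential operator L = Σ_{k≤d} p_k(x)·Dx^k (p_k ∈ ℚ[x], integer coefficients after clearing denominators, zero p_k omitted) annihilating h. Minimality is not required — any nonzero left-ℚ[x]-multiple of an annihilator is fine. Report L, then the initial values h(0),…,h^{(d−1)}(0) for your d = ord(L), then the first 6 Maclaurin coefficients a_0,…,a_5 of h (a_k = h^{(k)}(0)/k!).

f: a_k = 0, 4, 0, -32/3, 0, 128/15, …
h₀=f(r): pull back L_f along r ⇒ L₀.
Integrate: L := L₀·Dx.
L = 64·Dx + (2 + 6·x + 6·x^2 + 2·x^3)·Dx^2 + (1 + 4·x + 6·x^2 + 4·x^3 + x^4)·Dx^3  (order 3).
h: a_k = 0, 0, 4, -8/3, -58/3, 248/5, …
ICs: h(0) = 0, h′(0) = 0, h′′(0) = 8.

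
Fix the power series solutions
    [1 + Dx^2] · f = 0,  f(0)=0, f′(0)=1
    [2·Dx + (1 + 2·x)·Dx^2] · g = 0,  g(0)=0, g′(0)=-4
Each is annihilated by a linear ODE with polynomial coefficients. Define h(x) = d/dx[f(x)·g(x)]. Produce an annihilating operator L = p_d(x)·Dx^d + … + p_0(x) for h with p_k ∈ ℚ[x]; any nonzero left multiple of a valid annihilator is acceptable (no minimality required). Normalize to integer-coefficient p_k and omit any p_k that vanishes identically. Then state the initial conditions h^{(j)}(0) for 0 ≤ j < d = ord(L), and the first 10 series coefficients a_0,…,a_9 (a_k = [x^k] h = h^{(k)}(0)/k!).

L = (-52 - 31·x - 87·x^2 - 96·x^3 - 8·x^4 + 48·x^5 + 16·x^6) + (-33 - 98·x - 80·x^2 + 80·x^4 + 32·x^5)·Dx + (-55 - 46·x - 110·x^2 - 96·x^3 + 32·x^4 + 96·x^5 + 32·x^6)·Dx^2 + (-33 - 98·x - 80·x^2 + 80·x^4 + 32·x^5)·Dx^3 + (-3 - 15·x - 23·x^2 + 40·x^4 + 48·x^5 + 16·x^6)·Dx^4  (order 4).
h: a_k = 0, -8, 12, -56/3, 110/3, -215/3, 4207/30, -86894/315, 76243/140, -48892709/45360, …
ICs: h(0) = 0, h′(0) = -8, h′′(0) = 24, h′′′(0) = -112.

f: a_k = 0, 1, 0, -1/6, 0, 1/120, 0, -1/5040, 0, 1/362880, …
g: a_k = 0, -4, 4, -16/3, 8, -64/5, 64/3, -256/7, 64, -1024/9, …
f·g: L₀ = L_f ⊗_s L_g, ord ≤ 2·2.
Derive L from L₀ (diff closure).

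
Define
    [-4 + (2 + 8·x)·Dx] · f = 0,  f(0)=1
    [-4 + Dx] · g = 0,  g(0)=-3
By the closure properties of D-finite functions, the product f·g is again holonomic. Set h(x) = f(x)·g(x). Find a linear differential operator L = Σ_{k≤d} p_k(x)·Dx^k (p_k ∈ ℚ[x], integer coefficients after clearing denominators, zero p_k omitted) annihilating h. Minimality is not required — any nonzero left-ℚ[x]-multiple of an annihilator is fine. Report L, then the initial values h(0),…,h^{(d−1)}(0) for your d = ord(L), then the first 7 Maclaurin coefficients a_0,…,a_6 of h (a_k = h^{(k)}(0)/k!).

L = (-6 - 16·x) + (1 + 4·x)·Dx  (order 1).
h: a_k = -3, -18, -42, -68, -66, -428/5, 356/15, …
ICs: h(0) = -3.

f: a_k = 1, 2, -2, 4, -10, 28, -84, …
g: a_k = -3, -12, -24, -32, -32, -128/5, -256/15, …
h₀=f·g: eliminate ⇒ L₀, order ≤ 1·1.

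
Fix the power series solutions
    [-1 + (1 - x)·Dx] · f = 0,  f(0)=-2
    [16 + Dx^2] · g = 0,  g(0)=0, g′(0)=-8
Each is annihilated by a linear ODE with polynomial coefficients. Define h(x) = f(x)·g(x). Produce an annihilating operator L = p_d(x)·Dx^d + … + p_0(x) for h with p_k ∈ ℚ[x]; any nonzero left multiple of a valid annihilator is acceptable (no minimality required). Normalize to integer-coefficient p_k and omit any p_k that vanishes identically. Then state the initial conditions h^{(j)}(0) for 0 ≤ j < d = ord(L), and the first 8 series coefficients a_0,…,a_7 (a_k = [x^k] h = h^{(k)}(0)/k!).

f: a_k = -2, -2, -2, -2, -2, -2, -2, -2, …
g: a_k = 0, -8, 0, 64/3, 0, -256/15, 0, 2048/315, …
Product ⇒ symmetric product L₀, ord ≤ 2.
L = (-16 + 16·x) + 2·Dx + (-1 + x)·Dx^2  (order 2).
h: a_k = 0, 16, 16, -80/3, -80/3, 112/15, 112/15, -1744/315, …
ICs: h(0) = 0, h′(0) = 16.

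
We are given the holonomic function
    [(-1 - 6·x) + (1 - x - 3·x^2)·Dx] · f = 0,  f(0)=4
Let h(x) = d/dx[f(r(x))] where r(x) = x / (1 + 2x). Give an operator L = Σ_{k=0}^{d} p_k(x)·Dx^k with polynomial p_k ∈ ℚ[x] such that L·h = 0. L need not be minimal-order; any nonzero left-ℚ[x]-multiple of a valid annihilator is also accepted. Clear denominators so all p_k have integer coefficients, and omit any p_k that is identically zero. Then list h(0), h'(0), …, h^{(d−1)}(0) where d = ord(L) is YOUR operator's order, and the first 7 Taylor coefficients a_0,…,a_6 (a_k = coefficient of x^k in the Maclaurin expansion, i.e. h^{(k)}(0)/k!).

L = (4 + 6·x + 30·x^2 + 32·x^3) + (-1 - 13·x - 45·x^2 - 38·x^3 + 16·x^4)·Dx  (order 1).
h: a_k = 4, 16, -60, 272, -1120, 4440, -17108, …
ICs: h(0) = 4.

f: a_k = 4, 4, 16, 28, 76, 160, 388, …
h₀=f(r): pull back L_f along r ⇒ L₀.
Derive L from L₀ (diff closure).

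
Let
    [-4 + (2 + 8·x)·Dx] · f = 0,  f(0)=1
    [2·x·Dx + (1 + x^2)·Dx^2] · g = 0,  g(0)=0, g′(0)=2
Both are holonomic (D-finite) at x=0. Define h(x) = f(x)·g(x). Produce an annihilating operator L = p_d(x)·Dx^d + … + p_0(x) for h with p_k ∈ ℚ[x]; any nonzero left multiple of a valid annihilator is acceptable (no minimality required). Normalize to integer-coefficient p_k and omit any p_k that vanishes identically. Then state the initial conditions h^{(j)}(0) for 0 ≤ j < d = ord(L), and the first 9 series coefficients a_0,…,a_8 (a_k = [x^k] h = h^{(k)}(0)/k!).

L = (12 - 4·x - 4·x^2) + (-4 - 14·x + 12·x^2 + 16·x^3)·Dx + (1 + 8·x + 17·x^2 + 8·x^3 + 16·x^4)·Dx^2  (order 2).
h: a_k = 0, 2, 4, -14/3, 20/3, -274/15, 812/15, -17054/105, 53588/105, …
ICs: h(0) = 0, h′(0) = 2.

f: a_k = 1, 2, -2, 4, -10, 28, -84, 264, -858, …
g: a_k = 0, 2, 0, -2/3, 0, 2/5, 0, -2/7, 0, …
h₀=f·g: eliminate ⇒ L₀, order ≤ 1·2.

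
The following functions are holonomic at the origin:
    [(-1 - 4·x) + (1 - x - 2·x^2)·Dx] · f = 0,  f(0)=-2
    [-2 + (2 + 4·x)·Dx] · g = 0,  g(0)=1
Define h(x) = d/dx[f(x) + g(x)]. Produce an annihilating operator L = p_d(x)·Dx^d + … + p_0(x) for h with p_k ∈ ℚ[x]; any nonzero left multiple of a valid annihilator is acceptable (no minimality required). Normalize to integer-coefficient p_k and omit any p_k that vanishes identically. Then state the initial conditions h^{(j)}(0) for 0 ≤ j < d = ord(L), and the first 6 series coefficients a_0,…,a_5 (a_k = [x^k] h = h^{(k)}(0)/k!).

f: a_k = -2, -2, -6, -10, -22, -42, …
g: a_k = 1, 1, -1/2, 1/2, -5/8, 7/8, …
L₀ := lclm(L_f,L_g); ord L₀ ≤ 1+1.
h=h₀': d/dx-closure on L₀ ⇒ L.
L = (-48 - 222·x - 432·x^2 - 336·x^3 - 240·x^4) + (-27 - 258·x - 873·x^2 - 1368·x^3 - 1284·x^4 - 720·x^5)·Dx + (7 + 34·x + 41·x^2 - 54·x^3 - 236·x^4 - 328·x^5 - 160·x^6)·Dx^2  (order 2).
h: a_k = -1, -13, -57/2, -181/2, -1645/8, -4191/8, …
ICs: h(0) = -1, h′(0) = -13.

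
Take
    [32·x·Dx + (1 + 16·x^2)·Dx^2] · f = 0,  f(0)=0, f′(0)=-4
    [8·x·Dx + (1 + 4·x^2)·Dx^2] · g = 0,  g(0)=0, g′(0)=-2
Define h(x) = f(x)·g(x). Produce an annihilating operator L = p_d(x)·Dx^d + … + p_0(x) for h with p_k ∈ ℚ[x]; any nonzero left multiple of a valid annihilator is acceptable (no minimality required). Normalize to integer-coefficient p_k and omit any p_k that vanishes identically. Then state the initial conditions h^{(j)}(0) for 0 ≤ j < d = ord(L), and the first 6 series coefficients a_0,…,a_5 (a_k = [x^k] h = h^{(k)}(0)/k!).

f: a_k = 0, -4, 0, 64/3, 0, -1024/5, …
g: a_k = 0, -2, 0, 8/3, 0, -32/5, …
L₀ := L_f ⊗_s L_g (sym. prod.), ord ≤ 4.
L = (-1536·x - 51200·x^3 - 262144·x^5 + 655360·x^7 + 6291456·x^9)·Dx + (-80 - 6592·x^2 - 92160·x^4 - 229376·x^6 + 2293760·x^8 + 9437184·x^10)·Dx^2 + (-160·x - 4480·x^3 - 30720·x^5 + 69632·x^7 + 1310720·x^9 + 3145728·x^11)·Dx^3 + (-1 - 40·x^2 - 464·x^4 + 29696·x^8 + 163840·x^10 + 262144·x^12)·Dx^4  (order 4).
h: a_k = 0, 0, 8, 0, -160/3, 0, …
ICs: h(0) = 0, h′(0) = 0, h′′(0) = 16, h′′′(0) = 0.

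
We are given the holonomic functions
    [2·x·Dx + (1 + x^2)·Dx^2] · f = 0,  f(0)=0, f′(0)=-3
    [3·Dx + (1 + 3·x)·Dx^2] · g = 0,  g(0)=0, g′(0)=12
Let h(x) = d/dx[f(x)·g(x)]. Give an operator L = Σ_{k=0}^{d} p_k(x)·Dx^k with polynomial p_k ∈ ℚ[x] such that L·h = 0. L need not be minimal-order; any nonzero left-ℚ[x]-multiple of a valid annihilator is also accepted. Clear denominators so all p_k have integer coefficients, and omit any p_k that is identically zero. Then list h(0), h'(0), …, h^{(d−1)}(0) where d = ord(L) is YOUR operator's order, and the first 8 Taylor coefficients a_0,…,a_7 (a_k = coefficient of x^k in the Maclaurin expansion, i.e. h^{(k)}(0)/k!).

f: a_k = 0, -3, 0, 1, 0, -3/5, 0, 3/7, …
g: a_k = 0, 12, -18, 36, -81, 972/5, -486, 8748/7, …
Product ⇒ symmetric product L₀, ord ≤ 4.
Derive L from L₀ (diff closure).
L = (264 + 1260·x + 1008·x^2 + 3420·x^3 + 3240·x^4 + 4212·x^5 + 324·x^7) + (178 + 660·x + 3828·x^2 + 7308·x^3 + 12960·x^4 + 10044·x^5 + 11340·x^6 + 324·x^7 + 1134·x^8)·Dx + (132 + 608·x + 1728·x^2 + 4568·x^3 + 6456·x^4 + 8856·x^5 + 5184·x^6 + 5544·x^7 + 324·x^8 + 648·x^9)·Dx^2 + (13 + 102·x + 341·x^2 + 744·x^3 + 1138·x^4 + 1236·x^5 + 1386·x^6 + 648·x^7 + 657·x^8 + 54·x^9 + 81·x^10)·Dx^3  (order 3).
h: a_k = 0, -72, 162, -384, 1125, -16632/5, 48573/5, -142848/5, …
ICs: h(0) = 0, h′(0) = -72, h′′(0) = 324.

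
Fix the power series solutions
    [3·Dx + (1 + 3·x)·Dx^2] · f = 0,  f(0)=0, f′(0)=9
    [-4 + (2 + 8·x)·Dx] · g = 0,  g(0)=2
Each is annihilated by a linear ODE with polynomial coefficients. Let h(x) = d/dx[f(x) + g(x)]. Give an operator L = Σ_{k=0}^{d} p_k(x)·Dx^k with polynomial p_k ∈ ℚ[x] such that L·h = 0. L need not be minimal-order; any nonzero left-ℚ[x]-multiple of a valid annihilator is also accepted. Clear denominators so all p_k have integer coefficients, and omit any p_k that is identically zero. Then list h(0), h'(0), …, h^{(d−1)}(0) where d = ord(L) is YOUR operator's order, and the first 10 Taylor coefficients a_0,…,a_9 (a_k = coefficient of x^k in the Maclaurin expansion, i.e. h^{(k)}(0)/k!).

f: a_k = 0, 9, -27/2, 27, -243/4, 729/5, -729/2, 6561/7, -19683/8, 6561, …
g: a_k = 2, 4, -4, 8, -20, 56, -168, 528, -1716, 5720, …
L₀ := lclm(L_f,L_g); ord L₀ ≤ 2+1.
h₀' ⇒ L via d/dx closure of L₀.
L = 36·x + (6 + 72·x + 180·x^2)·Dx + (1 + 13·x + 54·x^2 + 72·x^3)·Dx^2  (order 2).
h: a_k = 13, -35, 105, -323, 1009, -3195, 10257, -33411, 110529, -371627, …
ICs: h(0) = 13, h′(0) = -35.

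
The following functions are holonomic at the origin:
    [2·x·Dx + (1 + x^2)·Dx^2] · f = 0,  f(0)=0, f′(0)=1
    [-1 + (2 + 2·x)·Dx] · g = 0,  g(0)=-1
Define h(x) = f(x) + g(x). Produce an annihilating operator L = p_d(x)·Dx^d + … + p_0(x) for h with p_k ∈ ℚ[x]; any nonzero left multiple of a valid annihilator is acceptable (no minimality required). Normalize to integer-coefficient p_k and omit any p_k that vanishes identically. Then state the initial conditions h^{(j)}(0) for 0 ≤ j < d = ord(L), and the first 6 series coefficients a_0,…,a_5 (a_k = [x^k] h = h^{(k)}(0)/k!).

f: a_k = 0, 1, 0, -1/3, 0, 1/5, …
g: a_k = -1, -1/2, 1/8, -1/16, 5/128, -7/256, …
Weyl lclm of L_f,L_g ⇒ L₀ (ord ≤ 3).
L = (-4 - 10·x + 12·x^2 + 6·x^3)·Dx + (-11 - 16·x + 10·x^2 + 48·x^3 + 21·x^4)·Dx^2 + (-2 + 6·x + 12·x^2 + 12·x^3 + 14·x^4 + 6·x^5)·Dx^3  (order 3).
h: a_k = -1, 1/2, 1/8, -19/48, 5/128, 221/1280, …
ICs: h(0) = -1, h′(0) = 1/2, h′′(0) = 1/4.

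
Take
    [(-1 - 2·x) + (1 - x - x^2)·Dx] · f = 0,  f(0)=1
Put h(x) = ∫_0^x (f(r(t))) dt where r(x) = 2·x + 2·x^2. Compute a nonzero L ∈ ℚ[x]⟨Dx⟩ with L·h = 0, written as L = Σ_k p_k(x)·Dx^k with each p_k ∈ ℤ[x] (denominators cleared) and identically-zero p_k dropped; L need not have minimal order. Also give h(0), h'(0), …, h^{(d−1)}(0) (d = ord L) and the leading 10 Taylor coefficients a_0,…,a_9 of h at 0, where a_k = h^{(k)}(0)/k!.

f: a_k = 1, 1, 2, 3, 5, 8, 13, 21, 34, 55, …
h₀=f(r): pull back L_f along r ⇒ L₀.
h=∫h₀ ⇒ L = L₀·Dx.
L = (2 + 12·x + 24·x^2 + 16·x^3)·Dx + (-1 + 2·x + 6·x^2 + 8·x^3 + 4·x^4)·Dx^2  (order 2).
h: a_k = 0, 1, 1, 10/3, 10, 32, 108, 2616/7, 1320, 42640/9, …
ICs: h(0) = 0, h′(0) = 1.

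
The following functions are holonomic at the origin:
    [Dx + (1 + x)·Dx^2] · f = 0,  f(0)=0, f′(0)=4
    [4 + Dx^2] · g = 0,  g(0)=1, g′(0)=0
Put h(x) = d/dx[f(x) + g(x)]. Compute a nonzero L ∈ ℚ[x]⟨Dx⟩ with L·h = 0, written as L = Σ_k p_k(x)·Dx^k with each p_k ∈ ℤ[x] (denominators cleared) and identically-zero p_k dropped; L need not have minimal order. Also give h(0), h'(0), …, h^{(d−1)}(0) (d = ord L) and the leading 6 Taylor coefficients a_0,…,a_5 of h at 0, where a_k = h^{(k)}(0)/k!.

f: a_k = 0, 4, -2, 4/3, -1, 4/5, …
g: a_k = 1, 0, -2, 0, 2/3, 0, …
h₀=f+g: left-lcm gives L₀, ord ≤ 4.
Differentiate: ansatz ord ≤ ord L₀ ⇒ L.
L = (20 + 16·x + 8·x^2) + (12 + 28·x + 24·x^2 + 8·x^3)·Dx + (5 + 4·x + 2·x^2)·Dx^2 + (3 + 7·x + 6·x^2 + 2·x^3)·Dx^3  (order 3).
h: a_k = 4, -8, 4, -4/3, 4, -68/15, …
ICs: h(0) = 4, h′(0) = -8, h′′(0) = 8.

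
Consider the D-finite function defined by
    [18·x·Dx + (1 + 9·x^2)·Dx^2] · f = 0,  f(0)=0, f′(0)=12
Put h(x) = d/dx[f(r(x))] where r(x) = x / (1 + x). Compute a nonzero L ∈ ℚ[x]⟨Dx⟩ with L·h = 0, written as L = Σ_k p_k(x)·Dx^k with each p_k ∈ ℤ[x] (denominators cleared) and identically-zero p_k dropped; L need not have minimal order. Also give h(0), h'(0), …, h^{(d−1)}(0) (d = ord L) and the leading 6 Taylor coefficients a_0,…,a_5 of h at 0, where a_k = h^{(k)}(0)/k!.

f: a_k = 0, 12, 0, -36, 0, 972/5, …
L₀ from L_f via x↦r, Dx↦r'^{-1}Dx.
h=h₀': d/dx-closure on L₀ ⇒ L.
L = (2 + 20·x) + (1 + 2·x + 10·x^2)·Dx  (order 1).
h: a_k = 12, -24, -72, 384, -48, -3744, …
ICs: h(0) = 12.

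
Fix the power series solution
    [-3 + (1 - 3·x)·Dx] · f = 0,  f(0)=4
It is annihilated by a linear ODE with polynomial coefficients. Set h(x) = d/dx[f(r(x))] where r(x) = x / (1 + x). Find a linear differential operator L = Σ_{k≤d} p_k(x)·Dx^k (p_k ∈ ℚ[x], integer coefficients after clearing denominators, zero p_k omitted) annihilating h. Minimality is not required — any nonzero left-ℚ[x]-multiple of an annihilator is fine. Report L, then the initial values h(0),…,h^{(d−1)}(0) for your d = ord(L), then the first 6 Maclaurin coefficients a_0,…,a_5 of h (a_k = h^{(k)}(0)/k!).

L = 4 + (-1 + 2·x)·Dx  (order 1).
h: a_k = 12, 48, 144, 384, 960, 2304, …
ICs: h(0) = 12.

f: a_k = 4, 12, 36, 108, 324, 972, …
Change of var in L_f (x↦r) gives L₀.
h=h₀': d/dx-closure on L₀ ⇒ L.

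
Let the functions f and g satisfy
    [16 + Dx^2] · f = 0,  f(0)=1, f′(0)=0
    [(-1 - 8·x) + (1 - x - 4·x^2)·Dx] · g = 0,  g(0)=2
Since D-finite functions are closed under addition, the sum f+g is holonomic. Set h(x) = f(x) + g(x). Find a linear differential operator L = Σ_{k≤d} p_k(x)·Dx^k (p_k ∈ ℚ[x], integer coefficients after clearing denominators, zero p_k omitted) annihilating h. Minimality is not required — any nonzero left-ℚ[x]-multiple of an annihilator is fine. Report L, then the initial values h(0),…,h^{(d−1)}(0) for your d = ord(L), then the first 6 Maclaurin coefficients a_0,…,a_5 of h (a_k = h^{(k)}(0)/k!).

f: a_k = 1, 0, -8, 0, 32/3, 0, …
g: a_k = 2, 2, 10, 18, 58, 130, …
L₀ := lclm(L_f,L_g); ord L₀ ≤ 2+1.
L = (-560 - 4608·x - 1664·x^2 - 6144·x^3 - 10240·x^4 - 16384·x^5) + (208 - 272·x - 896·x^2 + 1408·x^3 + 1536·x^4 - 6144·x^5 - 8192·x^6)·Dx + (-35 - 288·x - 104·x^2 - 384·x^3 - 640·x^4 - 1024·x^5)·Dx^2 + (13 - 17·x - 56·x^2 + 88·x^3 + 96·x^4 - 384·x^5 - 512·x^6)·Dx^3  (order 3).
h: a_k = 3, 2, 2, 18, 206/3, 130, …
ICs: h(0) = 3, h′(0) = 2, h′′(0) = 4.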